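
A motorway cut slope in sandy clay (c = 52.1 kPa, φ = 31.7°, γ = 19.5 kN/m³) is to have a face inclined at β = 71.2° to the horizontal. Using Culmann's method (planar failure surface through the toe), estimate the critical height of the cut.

Culmann's analysis gives the critical failure plane at α_cr = (β + φ)/2 = (71.2 + 31.7)/2 = 51.5°, and the critical height
H_c = (4c/γ) · sinβ cosφ / [1 − cos(β − φ)]
    = (4·52.1/19.5) · sin71.2°·cos31.7° / [1 − cos(39.5°)]
    = 10.687 · 0.9466·0.8508 / [1 − 0.7716]
    = 10.687 · 0.8054 / 0.2284
    = 37.69 m

H_c = 37.69 m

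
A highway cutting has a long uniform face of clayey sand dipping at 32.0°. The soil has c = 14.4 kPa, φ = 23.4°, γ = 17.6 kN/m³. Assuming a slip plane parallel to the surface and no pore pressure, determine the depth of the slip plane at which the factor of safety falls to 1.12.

Setting FS = 1.12 in FS = [c + γz cos²β tanφ] / [γz sinβ cosβ] and solving for z:
z = c / [γ cosβ (FS·sinβ − cosβ·tanφ)]
  = 14.4 / [17.6·cos32.0°·(1.12·sin32.0° − cos32.0°·tan23.4°)]
  = 14.4 / [17.6·0.8480·(1.12·0.5299 − 0.8480·0.4327)]
  = 14.4 / 3.3811 = 4.259 m

z = 4.26 m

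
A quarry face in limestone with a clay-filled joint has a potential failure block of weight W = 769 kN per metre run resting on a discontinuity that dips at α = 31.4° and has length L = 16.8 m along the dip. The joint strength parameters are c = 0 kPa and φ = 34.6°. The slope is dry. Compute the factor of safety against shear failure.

FS = 1.13

Resolving the block weight along and normal to the plane and applying the Mohr–Coulomb strength on the joint:
N' = W cosα = 769·cos31.4° = 656.4 kN/m
Driving force T = W sinα = 769·sin31.4° = 400.7 kN/m
Resisting force R = c·L + N'·tanφ = 0·16.8 + 656.4·tan34.6° = 0.0 + 452.8 = 452.8 kN/m
FS = R / T = 452.8 / 400.7 = 1.130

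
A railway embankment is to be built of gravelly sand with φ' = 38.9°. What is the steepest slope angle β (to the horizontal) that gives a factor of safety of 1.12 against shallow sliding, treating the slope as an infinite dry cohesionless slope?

β = 35.8°

For an infinite dry cohesionless slope FS = tanφ'/tanβ, so tanβ = tanφ' / FS.
tanβ = tan38.9° / 1.12 = 0.8069 / 1.12 = 0.7204
β = arctan(0.7204) = 35.77°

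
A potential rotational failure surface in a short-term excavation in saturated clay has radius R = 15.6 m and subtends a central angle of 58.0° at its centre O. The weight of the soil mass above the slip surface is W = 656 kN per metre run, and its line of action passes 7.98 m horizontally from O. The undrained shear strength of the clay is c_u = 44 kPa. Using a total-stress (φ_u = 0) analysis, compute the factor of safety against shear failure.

FS = 2.07

Taking moments about the centre O, the resisting moment is provided by the undrained shear strength acting along the arc:
Arc length L_a = R·θ = 15.6·(58.0°·π/180) = 15.6·1.0123 = 15.79 m
M_R = c_u·L_a·R = 44·15.79·15.6 = 10839.4 kN·m/m
M_D = W·d = 656·7.98 = 5234.9 kN·m/m
FS = M_R / M_D = 10839.4 / 5234.9 = 2.071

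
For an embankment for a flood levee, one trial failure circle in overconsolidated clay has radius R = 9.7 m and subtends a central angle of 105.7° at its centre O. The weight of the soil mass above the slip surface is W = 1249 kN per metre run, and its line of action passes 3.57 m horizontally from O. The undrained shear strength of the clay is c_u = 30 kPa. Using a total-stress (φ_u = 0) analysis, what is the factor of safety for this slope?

Taking moments about the centre O, the resisting moment is provided by the undrained shear strength acting along the arc:
Arc length L_a = R·θ = 9.7·(105.7°·π/180) = 9.7·1.8448 = 17.89 m
M_R = c_u·L_a·R = 30·17.89·9.7 = 5207.4 kN·m/m
M_D = W·d = 1249·3.57 = 4458.9 kN·m/m
FS = M_R / M_D = 5207.4 / 4458.9 = 1.168

FS = 1.17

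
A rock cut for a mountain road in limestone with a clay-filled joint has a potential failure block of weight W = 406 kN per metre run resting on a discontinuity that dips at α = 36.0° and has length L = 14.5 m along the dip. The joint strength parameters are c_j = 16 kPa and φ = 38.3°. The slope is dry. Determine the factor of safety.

FS = 2.06

Resolving the block weight along and normal to the plane and applying the Mohr–Coulomb strength on the joint:
N' = W cosα = 406·cos36.0° = 328.5 kN/m
Driving force T = W sinα = 406·sin36.0° = 238.6 kN/m
Resisting force R = c_j·L + N'·tanφ = 16·14.5 + 328.5·tan38.3° = 232.0 + 259.4 = 491.4 kN/m
FS = R / T = 491.4 / 238.6 = 2.059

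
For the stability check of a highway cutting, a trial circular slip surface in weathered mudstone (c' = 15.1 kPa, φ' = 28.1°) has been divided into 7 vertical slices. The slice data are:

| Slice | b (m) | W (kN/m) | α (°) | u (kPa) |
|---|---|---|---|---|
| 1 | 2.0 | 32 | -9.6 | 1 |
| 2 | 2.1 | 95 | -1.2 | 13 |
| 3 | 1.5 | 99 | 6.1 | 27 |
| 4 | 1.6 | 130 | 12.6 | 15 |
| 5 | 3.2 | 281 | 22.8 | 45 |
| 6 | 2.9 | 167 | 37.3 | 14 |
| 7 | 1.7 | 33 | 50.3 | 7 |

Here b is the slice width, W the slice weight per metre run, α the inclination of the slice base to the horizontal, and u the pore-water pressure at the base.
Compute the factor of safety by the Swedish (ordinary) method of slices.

Ordinary method of slices: FS = Σ[c'·Δl_i + (W_i cosα_i − u_i·Δl_i)·tanφ'] / Σ W_i sinα_i, with Δl_i = b_i / cosα_i.
Slice 1: Δl = 2.0/cos(-9.6°) = 2.028 m; N'_1 = 32·cos(-9.6°) − 1·2.028 = 29.5; c'Δl = 30.63; W sinα = -5.3
Slice 2: Δl = 2.1/cos(-1.2°) = 2.100 m; N'_2 = 95·cos(-1.2°) − 13·2.100 = 67.7; c'Δl = 31.72; W sinα = -2.0
Slice 3: Δl = 1.5/cos6.1° = 1.509 m; N'_3 = 99·cos6.1° − 27·1.509 = 57.7; c'Δl = 22.78; W sinα = 10.5
Slice 4: Δl = 1.6/cos12.6° = 1.639 m; N'_4 = 130·cos12.6° − 15·1.639 = 102.3; c'Δl = 24.76; W sinα = 28.4
Slice 5: Δl = 3.2/cos22.8° = 3.471 m; N'_5 = 281·cos22.8° − 45·3.471 = 102.8; c'Δl = 52.42; W sinα = 108.9
Slice 6: Δl = 2.9/cos37.3° = 3.646 m; N'_6 = 167·cos37.3° − 14·3.646 = 81.8; c'Δl = 55.05; W sinα = 101.2
Slice 7: Δl = 1.7/cos50.3° = 2.661 m; N'_7 = 33·cos50.3° − 7·2.661 = 2.4; c'Δl = 40.19; W sinα = 25.4
Σc'Δl = 257.5 kN/m; ΣN' = 444.3 kN/m; ΣW sinα = 267.0 kN/m
Resisting = 257.5 + 444.3·tan28.1° = 257.5 + 237.2 = 494.8 kN/m
FS = 494.8 / 267.0 = 1.853

FS = 1.85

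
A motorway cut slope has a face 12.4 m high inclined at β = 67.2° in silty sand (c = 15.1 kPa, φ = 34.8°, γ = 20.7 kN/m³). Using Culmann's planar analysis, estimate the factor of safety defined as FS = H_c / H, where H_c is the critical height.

H_c = (4c/γ) · sinβ cosφ / [1 − cos(β − φ)]
    = (4·15.1/20.7) · sin67.2°·cos34.8° / [1 − cos32.4°]
    = 2.918 · 0.7570 / 0.1557 = 14.19 m
FS = H_c / H = 14.19 / 12.4 = 1.144

FS = 1.14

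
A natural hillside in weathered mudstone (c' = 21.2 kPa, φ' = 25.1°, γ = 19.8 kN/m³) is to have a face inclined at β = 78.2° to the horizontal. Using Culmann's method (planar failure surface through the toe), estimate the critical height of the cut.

H_c = 9.50 m

Culmann's analysis gives the critical failure plane at α_cr = (β + φ')/2 = (78.2 + 25.1)/2 = 51.7°, and the critical height
H_c = (4c'/γ) · sinβ cosφ' / [1 − cos(β − φ')]
    = (4·21.2/19.8) · sin78.2°·cos25.1° / [1 − cos(53.1°)]
    = 4.283 · 0.9789·0.9056 / [1 − 0.6004]
    = 4.283 · 0.8864 / 0.3996
    = 9.50 m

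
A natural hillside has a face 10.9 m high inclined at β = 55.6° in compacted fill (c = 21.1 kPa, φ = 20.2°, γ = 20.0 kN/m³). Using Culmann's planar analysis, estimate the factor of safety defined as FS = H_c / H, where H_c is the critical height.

H_c = (4c/γ) · sinβ cosφ / [1 − cos(β − φ)]
    = (4·21.1/20.0) · sin55.6°·cos20.2° / [1 − cos35.4°]
    = 4.220 · 0.7744 / 0.1849 = 17.68 m
FS = H_c / H = 17.68 / 10.9 = 1.622

FS = 1.62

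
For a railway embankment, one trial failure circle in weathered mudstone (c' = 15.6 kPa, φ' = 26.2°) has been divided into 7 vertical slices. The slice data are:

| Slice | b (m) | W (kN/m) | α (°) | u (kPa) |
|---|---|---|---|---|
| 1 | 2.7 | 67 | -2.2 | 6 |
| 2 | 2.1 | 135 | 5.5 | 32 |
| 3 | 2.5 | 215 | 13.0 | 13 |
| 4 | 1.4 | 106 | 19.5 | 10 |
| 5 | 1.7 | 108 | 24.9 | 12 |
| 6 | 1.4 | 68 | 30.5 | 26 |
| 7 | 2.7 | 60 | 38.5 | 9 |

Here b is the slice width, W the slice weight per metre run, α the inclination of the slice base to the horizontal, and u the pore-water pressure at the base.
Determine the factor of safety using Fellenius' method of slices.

Ordinary method of slices: FS = Σ[c'·Δl_i + (W_i cosα_i − u_i·Δl_i)·tanφ'] / Σ W_i sinα_i, with Δl_i = b_i / cosα_i.
Slice 1: Δl = 2.7/cos(-2.2°) = 2.702 m; N'_1 = 67·cos(-2.2°) − 6·2.702 = 50.7; c'Δl = 42.15; W sinα = -2.6
Slice 2: Δl = 2.1/cos5.5° = 2.110 m; N'_2 = 135·cos5.5° − 32·2.110 = 66.9; c'Δl = 32.91; W sinα = 12.9
Slice 3: Δl = 2.5/cos13.0° = 2.566 m; N'_3 = 215·cos13.0° − 13·2.566 = 176.1; c'Δl = 40.03; W sinα = 48.4
Slice 4: Δl = 1.4/cos19.5° = 1.485 m; N'_4 = 106·cos19.5° − 10·1.485 = 85.1; c'Δl = 23.17; W sinα = 35.4
Slice 5: Δl = 1.7/cos24.9° = 1.874 m; N'_5 = 108·cos24.9° − 12·1.874 = 75.5; c'Δl = 29.24; W sinα = 45.5
Slice 6: Δl = 1.4/cos30.5° = 1.625 m; N'_6 = 68·cos30.5° − 26·1.625 = 16.3; c'Δl = 25.35; W sinα = 34.5
Slice 7: Δl = 2.7/cos38.5° = 3.450 m; N'_7 = 60·cos38.5° − 9·3.450 = 15.9; c'Δl = 53.82; W sinα = 37.4
Σc'Δl = 246.7 kN/m; ΣN' = 486.5 kN/m; ΣW sinα = 211.5 kN/m
Resisting = 246.7 + 486.5·tan26.2° = 246.7 + 239.4 = 486.1 kN/m
FS = 486.1 / 211.5 = 2.299

FS = 2.30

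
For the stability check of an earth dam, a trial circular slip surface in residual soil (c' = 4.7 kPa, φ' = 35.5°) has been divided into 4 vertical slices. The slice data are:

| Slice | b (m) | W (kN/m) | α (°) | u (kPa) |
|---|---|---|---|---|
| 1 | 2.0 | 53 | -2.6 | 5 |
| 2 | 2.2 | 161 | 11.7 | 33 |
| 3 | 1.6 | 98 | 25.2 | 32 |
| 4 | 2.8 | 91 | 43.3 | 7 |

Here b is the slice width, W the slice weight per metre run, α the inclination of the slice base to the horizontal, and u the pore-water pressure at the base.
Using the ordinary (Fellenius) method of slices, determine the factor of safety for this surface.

FS = 1.40

Ordinary method of slices: FS = Σ[c'·Δl_i + (W_i cosα_i − u_i·Δl_i)·tanφ'] / Σ W_i sinα_i, with Δl_i = b_i / cosα_i.
Slice 1: Δl = 2.0/cos(-2.6°) = 2.002 m; N'_1 = 53·cos(-2.6°) − 5·2.002 = 42.9; c'Δl = 9.41; W sinα = -2.4
Slice 2: Δl = 2.2/cos11.7° = 2.247 m; N'_2 = 161·cos11.7° − 33·2.247 = 83.5; c'Δl = 10.56; W sinα = 32.6
Slice 3: Δl = 1.6/cos25.2° = 1.768 m; N'_3 = 98·cos25.2° − 32·1.768 = 32.1; c'Δl = 8.31; W sinα = 41.7
Slice 4: Δl = 2.8/cos43.3° = 3.847 m; N'_4 = 91·cos43.3° − 7·3.847 = 39.3; c'Δl = 18.08; W sinα = 62.4
Σc'Δl = 46.4 kN/m; ΣN' = 197.8 kN/m; ΣW sinα = 134.4 kN/m
Resisting = 46.4 + 197.8·tan35.5° = 46.4 + 141.1 = 187.5 kN/m
FS = 187.5 / 134.4 = 1.395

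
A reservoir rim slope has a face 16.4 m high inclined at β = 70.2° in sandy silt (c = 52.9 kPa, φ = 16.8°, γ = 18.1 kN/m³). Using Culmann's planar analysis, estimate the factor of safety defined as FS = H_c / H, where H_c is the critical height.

FS = 1.59

H_c = (4c/γ) · sinβ cosφ / [1 − cos(β − φ)]
    = (4·52.9/18.1) · sin70.2°·cos16.8° / [1 − cos53.4°]
    = 11.691 · 0.9007 / 0.4038 = 26.08 m
FS = H_c / H = 26.08 / 16.4 = 1.590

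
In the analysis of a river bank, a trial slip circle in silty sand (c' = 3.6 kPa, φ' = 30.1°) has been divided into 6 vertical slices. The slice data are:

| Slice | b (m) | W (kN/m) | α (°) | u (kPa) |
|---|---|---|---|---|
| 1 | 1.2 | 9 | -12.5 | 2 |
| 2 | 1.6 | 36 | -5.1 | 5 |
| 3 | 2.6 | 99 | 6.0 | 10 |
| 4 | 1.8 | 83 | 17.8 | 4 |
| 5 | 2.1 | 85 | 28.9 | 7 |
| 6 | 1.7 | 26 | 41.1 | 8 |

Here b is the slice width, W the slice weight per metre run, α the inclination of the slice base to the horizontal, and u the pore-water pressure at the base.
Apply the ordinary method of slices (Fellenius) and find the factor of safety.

FS = 2.04

Ordinary method of slices: FS = Σ[c'·Δl_i + (W_i cosα_i − u_i·Δl_i)·tanφ'] / Σ W_i sinα_i, with Δl_i = b_i / cosα_i.
Slice 1: Δl = 1.2/cos(-12.5°) = 1.229 m; N'_1 = 9·cos(-12.5°) − 2·1.229 = 6.3; c'Δl = 4.42; W sinα = -1.9
Slice 2: Δl = 1.6/cos(-5.1°) = 1.606 m; N'_2 = 36·cos(-5.1°) − 5·1.606 = 27.8; c'Δl = 5.78; W sinα = -3.2
Slice 3: Δl = 2.6/cos6.0° = 2.614 m; N'_3 = 99·cos6.0° − 10·2.614 = 72.3; c'Δl = 9.41; W sinα = 10.3
Slice 4: Δl = 1.8/cos17.8° = 1.890 m; N'_4 = 83·cos17.8° − 4·1.890 = 71.5; c'Δl = 6.81; W sinα = 25.4
Slice 5: Δl = 2.1/cos28.9° = 2.399 m; N'_5 = 85·cos28.9° − 7·2.399 = 57.6; c'Δl = 8.64; W sinα = 41.1
Slice 6: Δl = 1.7/cos41.1° = 2.256 m; N'_6 = 26·cos41.1° − 8·2.256 = 1.5; c'Δl = 8.12; W sinα = 17.1
Σc'Δl = 43.2 kN/m; ΣN' = 237.1 kN/m; ΣW sinα = 88.7 kN/m
Resisting = 43.2 + 237.1·tan30.1° = 43.2 + 137.4 = 180.6 kN/m
FS = 180.6 / 88.7 = 2.035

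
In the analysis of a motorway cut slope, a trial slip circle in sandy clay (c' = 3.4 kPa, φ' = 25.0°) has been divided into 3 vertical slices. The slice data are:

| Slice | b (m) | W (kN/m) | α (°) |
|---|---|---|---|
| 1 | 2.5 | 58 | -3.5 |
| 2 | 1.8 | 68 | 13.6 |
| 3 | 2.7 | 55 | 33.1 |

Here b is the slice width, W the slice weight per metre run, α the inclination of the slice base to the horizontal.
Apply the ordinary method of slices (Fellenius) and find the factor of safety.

Ordinary method of slices: FS = Σ[c'·Δl_i + (W_i cosα_i)·tanφ'] / Σ W_i sinα_i, with Δl_i = b_i / cosα_i.
Slice 1: Δl = 2.5/cos(-3.5°) = 2.505 m; N'_1 = 58·cos(-3.5°) = 57.9; c'Δl = 8.52; W sinα = -3.5
Slice 2: Δl = 1.8/cos13.6° = 1.852 m; N'_2 = 68·cos13.6° = 66.1; c'Δl = 6.30; W sinα = 16.0
Slice 3: Δl = 2.7/cos33.1° = 3.223 m; N'_3 = 55·cos33.1° = 46.1; c'Δl = 10.96; W sinα = 30.0
Σc'Δl = 25.8 kN/m; ΣN' = 170.1 kN/m; ΣW sinα = 42.5 kN/m
Resisting = 25.8 + 170.1·tan25.0° = 25.8 + 79.3 = 105.1 kN/m
FS = 105.1 / 42.5 = 2.473

FS = 2.47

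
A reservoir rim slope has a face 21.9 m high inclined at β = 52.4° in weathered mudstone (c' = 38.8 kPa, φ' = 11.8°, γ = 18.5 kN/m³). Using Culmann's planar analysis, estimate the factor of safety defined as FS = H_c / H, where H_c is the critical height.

H_c = (4c'/γ) · sinβ cosφ' / [1 − cos(β − φ')]
    = (4·38.8/18.5) · sin52.4°·cos11.8° / [1 − cos40.6°]
    = 8.389 · 0.7755 / 0.2407 = 27.03 m
FS = H_c / H = 27.03 / 21.9 = 1.234

FS = 1.23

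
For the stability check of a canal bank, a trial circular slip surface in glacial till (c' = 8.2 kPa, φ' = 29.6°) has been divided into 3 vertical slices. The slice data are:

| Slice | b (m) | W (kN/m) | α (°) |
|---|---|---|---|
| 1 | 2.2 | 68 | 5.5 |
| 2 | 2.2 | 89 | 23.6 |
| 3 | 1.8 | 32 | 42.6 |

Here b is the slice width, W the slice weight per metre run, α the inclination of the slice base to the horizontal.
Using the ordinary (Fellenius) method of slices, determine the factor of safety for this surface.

Ordinary method of slices: FS = Σ[c'·Δl_i + (W_i cosα_i)·tanφ'] / Σ W_i sinα_i, with Δl_i = b_i / cosα_i.
Slice 1: Δl = 2.2/cos5.5° = 2.210 m; N'_1 = 68·cos5.5° = 67.7; c'Δl = 18.12; W sinα = 6.5
Slice 2: Δl = 2.2/cos23.6° = 2.401 m; N'_2 = 89·cos23.6° = 81.6; c'Δl = 19.69; W sinα = 35.6
Slice 3: Δl = 1.8/cos42.6° = 2.445 m; N'_3 = 32·cos42.6° = 23.6; c'Δl = 20.05; W sinα = 21.7
Σc'Δl = 57.9 kN/m; ΣN' = 172.8 kN/m; ΣW sinα = 63.8 kN/m
Resisting = 57.9 + 172.8·tan29.6° = 57.9 + 98.2 = 156.0 kN/m
FS = 156.0 / 63.8 = 2.445

FS = 2.45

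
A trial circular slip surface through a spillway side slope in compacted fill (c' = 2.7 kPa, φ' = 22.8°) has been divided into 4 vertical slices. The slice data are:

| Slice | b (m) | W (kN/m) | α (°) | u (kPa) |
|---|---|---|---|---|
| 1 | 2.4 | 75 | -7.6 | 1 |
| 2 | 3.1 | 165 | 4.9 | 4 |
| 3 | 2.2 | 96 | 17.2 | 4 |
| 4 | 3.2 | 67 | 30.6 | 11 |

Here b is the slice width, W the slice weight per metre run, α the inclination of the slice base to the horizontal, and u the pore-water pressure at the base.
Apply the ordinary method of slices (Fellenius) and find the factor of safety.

Ordinary method of slices: FS = Σ[c'·Δl_i + (W_i cosα_i − u_i·Δl_i)·tanφ'] / Σ W_i sinα_i, with Δl_i = b_i / cosα_i.
Slice 1: Δl = 2.4/cos(-7.6°) = 2.421 m; N'_1 = 75·cos(-7.6°) − 1·2.421 = 71.9; c'Δl = 6.54; W sinα = -9.9
Slice 2: Δl = 3.1/cos4.9° = 3.111 m; N'_2 = 165·cos4.9° − 4·3.111 = 152.0; c'Δl = 8.40; W sinα = 14.1
Slice 3: Δl = 2.2/cos17.2° = 2.303 m; N'_3 = 96·cos17.2° − 4·2.303 = 82.5; c'Δl = 6.22; W sinα = 28.4
Slice 4: Δl = 3.2/cos30.6° = 3.718 m; N'_4 = 67·cos30.6° − 11·3.718 = 16.8; c'Δl = 10.04; W sinα = 34.1
Σc'Δl = 31.2 kN/m; ΣN' = 323.1 kN/m; ΣW sinα = 66.7 kN/m
Resisting = 31.2 + 323.1·tan22.8° = 31.2 + 135.8 = 167.0 kN/m
FS = 167.0 / 66.7 = 2.505

FS = 2.51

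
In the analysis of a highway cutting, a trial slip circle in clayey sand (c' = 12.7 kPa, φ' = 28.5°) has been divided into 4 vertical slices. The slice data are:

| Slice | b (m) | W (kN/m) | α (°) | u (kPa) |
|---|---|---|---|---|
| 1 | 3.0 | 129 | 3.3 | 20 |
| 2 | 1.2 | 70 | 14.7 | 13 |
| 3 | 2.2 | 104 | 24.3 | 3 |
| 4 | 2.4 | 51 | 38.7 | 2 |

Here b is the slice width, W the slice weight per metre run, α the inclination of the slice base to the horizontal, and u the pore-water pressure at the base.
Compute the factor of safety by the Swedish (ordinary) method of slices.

Ordinary method of slices: FS = Σ[c'·Δl_i + (W_i cosα_i − u_i·Δl_i)·tanφ'] / Σ W_i sinα_i, with Δl_i = b_i / cosα_i.
Slice 1: Δl = 3.0/cos3.3° = 3.005 m; N'_1 = 129·cos3.3° − 20·3.005 = 68.7; c'Δl = 38.16; W sinα = 7.4
Slice 2: Δl = 1.2/cos14.7° = 1.241 m; N'_2 = 70·cos14.7° − 13·1.241 = 51.6; c'Δl = 15.76; W sinα = 17.8
Slice 3: Δl = 2.2/cos24.3° = 2.414 m; N'_3 = 104·cos24.3° − 3·2.414 = 87.5; c'Δl = 30.66; W sinα = 42.8
Slice 4: Δl = 2.4/cos38.7° = 3.075 m; N'_4 = 51·cos38.7° − 2·3.075 = 33.7; c'Δl = 39.06; W sinα = 31.9
Σc'Δl = 123.6 kN/m; ΣN' = 241.5 kN/m; ΣW sinα = 99.9 kN/m
Resisting = 123.6 + 241.5·tan28.5° = 123.6 + 131.1 = 254.7 kN/m
FS = 254.7 / 99.9 = 2.551

FS = 2.55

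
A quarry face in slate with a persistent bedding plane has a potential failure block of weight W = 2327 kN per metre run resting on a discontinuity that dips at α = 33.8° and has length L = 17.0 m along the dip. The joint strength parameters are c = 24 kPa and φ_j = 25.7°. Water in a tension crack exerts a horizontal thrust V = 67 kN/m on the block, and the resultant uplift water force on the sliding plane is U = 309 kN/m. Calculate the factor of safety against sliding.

Resolving the block weight along and normal to the plane and applying the Mohr–Coulomb strength on the joint:
N' = W cosα − U − V sinα = 2327·cos33.8° − 309 − 67·sin33.8° = 1587.4 kN/m
Driving force T = W sinα + V cosα = 2327·sin33.8° + 67·cos33.8° = 1350.2 kN/m
Resisting force R = c·L + N'·tanφ_j = 24·17.0 + 1587.4·tan25.7° = 408.0 + 764.0 = 1172.0 kN/m
FS = R / T = 1172.0 / 1350.2 = 0.868

FS = 0.87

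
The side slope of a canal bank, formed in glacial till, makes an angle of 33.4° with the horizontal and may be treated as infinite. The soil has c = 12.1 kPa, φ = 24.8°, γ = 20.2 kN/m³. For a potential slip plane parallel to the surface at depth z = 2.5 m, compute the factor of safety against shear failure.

FS = 1.22

For an infinite slope with a slip plane parallel to the surface (no pore pressure): FS = [c + γz cos²β tanφ] / [γz sinβ cosβ].
γz = 20.2·2.5 = 50.50 kN/m²
Numerator = 12.1 + 50.50·cos²33.4°·tan24.8° = 12.1 + 50.50·0.6970·0.4621 = 28.363 kPa
Denominator = 50.50·sin33.4°·cos33.4° = 50.50·0.5505·0.8348 = 23.208 kPa
FS = 28.363 / 23.208 = 1.222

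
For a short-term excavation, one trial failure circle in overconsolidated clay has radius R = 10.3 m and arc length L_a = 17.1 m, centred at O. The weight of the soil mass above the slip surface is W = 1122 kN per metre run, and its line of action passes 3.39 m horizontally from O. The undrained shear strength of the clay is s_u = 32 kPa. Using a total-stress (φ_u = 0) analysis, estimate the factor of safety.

FS = 1.48

Taking moments about the centre O, the resisting moment is provided by the undrained shear strength acting along the arc:
M_R = s_u·L_a·R = 32·17.10·10.3 = 5636.2 kN·m/m
M_D = W·d = 1122·3.39 = 3803.6 kN·m/m
FS = M_R / M_D = 5636.2 / 3803.6 = 1.482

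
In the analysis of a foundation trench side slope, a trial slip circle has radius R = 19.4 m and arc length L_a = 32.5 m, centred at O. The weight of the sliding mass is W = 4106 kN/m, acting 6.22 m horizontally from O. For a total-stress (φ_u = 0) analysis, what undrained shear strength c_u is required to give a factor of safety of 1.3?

FS = c_u·L_a·R / (W·d), so c_u = FS·W·d / (L_a·R).
c_u = 1.3·4106·6.22 / (32.50·19.4) = 33201.1 / 630.50 = 52.66 kPa

c_u = 52.7 kPa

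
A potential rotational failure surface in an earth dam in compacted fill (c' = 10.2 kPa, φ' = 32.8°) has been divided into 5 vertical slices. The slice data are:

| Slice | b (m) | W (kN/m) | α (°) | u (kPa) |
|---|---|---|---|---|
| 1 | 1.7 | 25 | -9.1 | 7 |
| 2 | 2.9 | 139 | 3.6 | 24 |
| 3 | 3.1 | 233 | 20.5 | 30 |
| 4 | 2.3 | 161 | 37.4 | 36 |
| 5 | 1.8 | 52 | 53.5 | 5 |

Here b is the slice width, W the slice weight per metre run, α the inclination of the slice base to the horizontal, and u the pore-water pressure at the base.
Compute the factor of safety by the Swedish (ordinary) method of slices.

Ordinary method of slices: FS = Σ[c'·Δl_i + (W_i cosα_i − u_i·Δl_i)·tanφ'] / Σ W_i sinα_i, with Δl_i = b_i / cosα_i.
Slice 1: Δl = 1.7/cos(-9.1°) = 1.722 m; N'_1 = 25·cos(-9.1°) − 7·1.722 = 12.6; c'Δl = 17.56; W sinα = -4.0
Slice 2: Δl = 2.9/cos3.6° = 2.906 m; N'_2 = 139·cos3.6° − 24·2.906 = 69.0; c'Δl = 29.64; W sinα = 8.7
Slice 3: Δl = 3.1/cos20.5° = 3.310 m; N'_3 = 233·cos20.5° − 30·3.310 = 119.0; c'Δl = 33.76; W sinα = 81.6
Slice 4: Δl = 2.3/cos37.4° = 2.895 m; N'_4 = 161·cos37.4° − 36·2.895 = 23.7; c'Δl = 29.53; W sinα = 97.8
Slice 5: Δl = 1.8/cos53.5° = 3.026 m; N'_5 = 52·cos53.5° − 5·3.026 = 15.8; c'Δl = 30.87; W sinα = 41.8
Σc'Δl = 141.4 kN/m; ΣN' = 240.1 kN/m; ΣW sinα = 226.0 kN/m
Resisting = 141.4 + 240.1·tan32.8° = 141.4 + 154.7 = 296.1 kN/m
FS = 296.1 / 226.0 = 1.310

FS = 1.31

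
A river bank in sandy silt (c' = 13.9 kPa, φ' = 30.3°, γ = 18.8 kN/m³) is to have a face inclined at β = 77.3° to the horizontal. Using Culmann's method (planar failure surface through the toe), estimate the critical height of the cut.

Culmann's analysis gives the critical failure plane at α_cr = (β + φ')/2 = (77.3 + 30.3)/2 = 53.8°, and the critical height
H_c = (4c'/γ) · sinβ cosφ' / [1 − cos(β − φ')]
    = (4·13.9/18.8) · sin77.3°·cos30.3° / [1 − cos(47.0°)]
    = 2.957 · 0.9755·0.8634 / [1 − 0.6820]
    = 2.957 · 0.8423 / 0.3180
    = 7.83 m

H_c = 7.83 m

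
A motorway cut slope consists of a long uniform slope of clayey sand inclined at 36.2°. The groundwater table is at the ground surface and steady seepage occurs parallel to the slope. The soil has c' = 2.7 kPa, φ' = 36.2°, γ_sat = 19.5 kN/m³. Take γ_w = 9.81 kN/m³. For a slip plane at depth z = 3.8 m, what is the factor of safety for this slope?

With seepage parallel to the slope and the water table at the surface, the effective normal stress on the slip plane uses the buoyant unit weight γ' = γ_sat − γ_w while the driving shear stress uses γ_sat:
FS = [c' + γ' z cos²β tanφ'] / [γ_sat z sinβ cosβ]
γ' = 19.5 − 9.81 = 9.69 kN/m³
Numerator = 2.7 + 9.69·3.8·cos²36.2°·tan36.2° = 2.7 + 9.69·3.8·0.6512·0.7319 = 20.249 kPa
Denominator = 19.5·3.8·sin36.2°·cos36.2° = 19.5·3.8·0.5906·0.8070 = 35.316 kPa
FS = 20.249 / 35.316 = 0.573

FS = 0.57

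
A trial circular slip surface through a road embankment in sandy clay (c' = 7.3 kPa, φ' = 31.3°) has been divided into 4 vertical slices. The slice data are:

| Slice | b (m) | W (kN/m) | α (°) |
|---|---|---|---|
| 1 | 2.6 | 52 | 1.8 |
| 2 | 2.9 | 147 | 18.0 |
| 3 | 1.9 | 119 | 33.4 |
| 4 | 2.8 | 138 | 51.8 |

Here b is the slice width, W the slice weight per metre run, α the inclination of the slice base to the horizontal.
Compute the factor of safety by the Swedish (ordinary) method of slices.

FS = 1.45

Ordinary method of slices: FS = Σ[c'·Δl_i + (W_i cosα_i)·tanφ'] / Σ W_i sinα_i, with Δl_i = b_i / cosα_i.
Slice 1: Δl = 2.6/cos1.8° = 2.601 m; N'_1 = 52·cos1.8° = 52.0; c'Δl = 18.99; W sinα = 1.6
Slice 2: Δl = 2.9/cos18.0° = 3.049 m; N'_2 = 147·cos18.0° = 139.8; c'Δl = 22.26; W sinα = 45.4
Slice 3: Δl = 1.9/cos33.4° = 2.276 m; N'_3 = 119·cos33.4° = 99.3; c'Δl = 16.61; W sinα = 65.5
Slice 4: Δl = 2.8/cos51.8° = 4.528 m; N'_4 = 138·cos51.8° = 85.3; c'Δl = 33.05; W sinα = 108.4
Σc'Δl = 90.9 kN/m; ΣN' = 376.5 kN/m; ΣW sinα = 221.0 kN/m
Resisting = 90.9 + 376.5·tan31.3° = 90.9 + 228.9 = 319.8 kN/m
FS = 319.8 / 221.0 = 1.447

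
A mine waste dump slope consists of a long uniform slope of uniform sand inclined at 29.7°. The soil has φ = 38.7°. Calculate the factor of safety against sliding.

For a dry cohesionless infinite slope the factor of safety is FS = tanφ / tanβ.
FS = tan38.7° / tan29.7° = 0.8012 / 0.5704 = 1.405

FS = 1.40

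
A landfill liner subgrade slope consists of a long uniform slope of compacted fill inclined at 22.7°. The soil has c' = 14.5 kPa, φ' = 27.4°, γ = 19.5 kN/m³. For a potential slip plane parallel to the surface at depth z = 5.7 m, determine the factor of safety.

For an infinite slope with a slip plane parallel to the surface (no pore pressure): FS = [c' + γz cos²β tanφ'] / [γz sinβ cosβ].
γz = 19.5·5.7 = 111.15 kN/m²
Numerator = 14.5 + 111.15·cos²22.7°·tan27.4° = 14.5 + 111.15·0.8511·0.5184 = 63.535 kPa
Denominator = 111.15·sin22.7°·cos22.7° = 111.15·0.3859·0.9225 = 39.571 kPa
FS = 63.535 / 39.571 = 1.606

FS = 1.61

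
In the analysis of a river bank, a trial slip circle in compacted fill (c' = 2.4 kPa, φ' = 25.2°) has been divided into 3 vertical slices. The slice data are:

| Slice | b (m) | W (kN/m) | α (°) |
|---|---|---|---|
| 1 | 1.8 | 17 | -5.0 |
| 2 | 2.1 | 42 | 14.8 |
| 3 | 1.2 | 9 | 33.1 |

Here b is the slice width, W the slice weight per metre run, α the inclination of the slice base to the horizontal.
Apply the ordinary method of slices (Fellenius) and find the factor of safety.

Ordinary method of slices: FS = Σ[c'·Δl_i + (W_i cosα_i)·tanφ'] / Σ W_i sinα_i, with Δl_i = b_i / cosα_i.
Slice 1: Δl = 1.8/cos(-5.0°) = 1.807 m; N'_1 = 17·cos(-5.0°) = 16.9; c'Δl = 4.34; W sinα = -1.5
Slice 2: Δl = 2.1/cos14.8° = 2.172 m; N'_2 = 42·cos14.8° = 40.6; c'Δl = 5.21; W sinα = 10.7
Slice 3: Δl = 1.2/cos33.1° = 1.432 m; N'_3 = 9·cos33.1° = 7.5; c'Δl = 3.44; W sinα = 4.9
Σc'Δl = 13.0 kN/m; ΣN' = 65.1 kN/m; ΣW sinα = 14.2 kN/m
Resisting = 13.0 + 65.1·tan25.2° = 13.0 + 30.6 = 43.6 kN/m
FS = 43.6 / 14.2 = 3.080

FS = 3.08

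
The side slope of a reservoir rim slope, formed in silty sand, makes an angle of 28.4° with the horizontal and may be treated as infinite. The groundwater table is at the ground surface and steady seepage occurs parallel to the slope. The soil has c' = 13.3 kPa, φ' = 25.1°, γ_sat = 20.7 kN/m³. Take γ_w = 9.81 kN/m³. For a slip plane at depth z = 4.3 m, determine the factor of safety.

With seepage parallel to the slope and the water table at the surface, the effective normal stress on the slip plane uses the buoyant unit weight γ' = γ_sat − γ_w while the driving shear stress uses γ_sat:
FS = [c' + γ' z cos²β tanφ'] / [γ_sat z sinβ cosβ]
γ' = 20.7 − 9.81 = 10.89 kN/m³
Numerator = 13.3 + 10.89·4.3·cos²28.4°·tan25.1° = 13.3 + 10.89·4.3·0.7738·0.4684 = 30.273 kPa
Denominator = 20.7·4.3·sin28.4°·cos28.4° = 20.7·4.3·0.4756·0.8796 = 37.240 kPa
FS = 30.273 / 37.240 = 0.813

FS = 0.81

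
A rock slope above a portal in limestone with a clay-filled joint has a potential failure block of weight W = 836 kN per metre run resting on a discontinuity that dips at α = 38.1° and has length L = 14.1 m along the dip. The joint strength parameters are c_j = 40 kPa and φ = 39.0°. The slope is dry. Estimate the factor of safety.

Resolving the block weight along and normal to the plane and applying the Mohr–Coulomb strength on the joint:
N' = W cosα = 836·cos38.1° = 657.9 kN/m
Driving force T = W sinα = 836·sin38.1° = 515.8 kN/m
Resisting force R = c_j·L + N'·tanφ = 40·14.1 + 657.9·tan39.0° = 564.0 + 532.7 = 1096.7 kN/m
FS = R / T = 1096.7 / 515.8 = 2.126

FS = 2.13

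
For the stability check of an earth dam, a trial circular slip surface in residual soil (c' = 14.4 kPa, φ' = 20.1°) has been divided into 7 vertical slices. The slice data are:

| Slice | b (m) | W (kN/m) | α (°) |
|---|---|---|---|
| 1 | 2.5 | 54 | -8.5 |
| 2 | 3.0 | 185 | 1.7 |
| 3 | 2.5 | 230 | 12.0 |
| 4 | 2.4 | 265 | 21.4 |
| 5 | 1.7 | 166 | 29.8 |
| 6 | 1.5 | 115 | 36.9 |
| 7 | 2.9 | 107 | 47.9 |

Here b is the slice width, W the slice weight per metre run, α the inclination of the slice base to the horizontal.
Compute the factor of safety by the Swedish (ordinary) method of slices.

FS = 1.73

Ordinary method of slices: FS = Σ[c'·Δl_i + (W_i cosα_i)·tanφ'] / Σ W_i sinα_i, with Δl_i = b_i / cosα_i.
Slice 1: Δl = 2.5/cos(-8.5°) = 2.528 m; N'_1 = 54·cos(-8.5°) = 53.4; c'Δl = 36.40; W sinα = -8.0
Slice 2: Δl = 3.0/cos1.7° = 3.001 m; N'_2 = 185·cos1.7° = 184.9; c'Δl = 43.22; W sinα = 5.5
Slice 3: Δl = 2.5/cos12.0° = 2.556 m; N'_3 = 230·cos12.0° = 225.0; c'Δl = 36.80; W sinα = 47.8
Slice 4: Δl = 2.4/cos21.4° = 2.578 m; N'_4 = 265·cos21.4° = 246.7; c'Δl = 37.12; W sinα = 96.7
Slice 5: Δl = 1.7/cos29.8° = 1.959 m; N'_5 = 166·cos29.8° = 144.0; c'Δl = 28.21; W sinα = 82.5
Slice 6: Δl = 1.5/cos36.9° = 1.876 m; N'_6 = 115·cos36.9° = 92.0; c'Δl = 27.01; W sinα = 69.0
Slice 7: Δl = 2.9/cos47.9° = 4.326 m; N'_7 = 107·cos47.9° = 71.7; c'Δl = 62.29; W sinα = 79.4
Σc'Δl = 271.1 kN/m; ΣN' = 1017.8 kN/m; ΣW sinα = 373.0 kN/m
Resisting = 271.1 + 1017.8·tan20.1° = 271.1 + 372.5 = 643.5 kN/m
FS = 643.5 / 373.0 = 1.725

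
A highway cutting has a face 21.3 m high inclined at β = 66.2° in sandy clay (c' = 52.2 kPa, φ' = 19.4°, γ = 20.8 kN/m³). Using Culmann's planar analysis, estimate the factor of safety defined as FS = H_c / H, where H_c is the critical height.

H_c = (4c'/γ) · sinβ cosφ' / [1 − cos(β − φ')]
    = (4·52.2/20.8) · sin66.2°·cos19.4° / [1 − cos46.8°]
    = 10.038 · 0.8630 / 0.3155 = 27.46 m
FS = H_c / H = 27.46 / 21.3 = 1.289

FS = 1.29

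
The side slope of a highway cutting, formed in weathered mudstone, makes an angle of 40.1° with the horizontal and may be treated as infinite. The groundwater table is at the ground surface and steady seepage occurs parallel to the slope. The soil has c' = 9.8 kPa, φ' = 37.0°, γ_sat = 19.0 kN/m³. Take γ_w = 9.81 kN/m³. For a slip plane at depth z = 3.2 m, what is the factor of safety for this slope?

With seepage parallel to the slope and the water table at the surface, the effective normal stress on the slip plane uses the buoyant unit weight γ' = γ_sat − γ_w while the driving shear stress uses γ_sat:
FS = [c' + γ' z cos²β tanφ'] / [γ_sat z sinβ cosβ]
γ' = 19.0 − 9.81 = 9.19 kN/m³
Numerator = 9.8 + 9.19·3.2·cos²40.1°·tan37.0° = 9.8 + 9.19·3.2·0.5851·0.7536 = 22.766 kPa
Denominator = 19.0·3.2·sin40.1°·cos40.1° = 19.0·3.2·0.6441·0.7649 = 29.956 kPa
FS = 22.766 / 29.956 = 0.760

FS = 0.76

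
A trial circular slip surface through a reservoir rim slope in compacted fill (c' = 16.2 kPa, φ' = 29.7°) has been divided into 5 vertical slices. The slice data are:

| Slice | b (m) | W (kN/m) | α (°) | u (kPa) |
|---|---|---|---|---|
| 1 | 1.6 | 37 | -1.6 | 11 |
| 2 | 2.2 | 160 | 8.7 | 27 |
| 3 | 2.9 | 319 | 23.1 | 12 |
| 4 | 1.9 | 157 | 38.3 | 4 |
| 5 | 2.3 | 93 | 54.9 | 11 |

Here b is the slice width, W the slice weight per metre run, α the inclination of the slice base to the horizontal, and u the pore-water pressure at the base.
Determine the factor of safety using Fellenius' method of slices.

Ordinary method of slices: FS = Σ[c'·Δl_i + (W_i cosα_i − u_i·Δl_i)·tanφ'] / Σ W_i sinα_i, with Δl_i = b_i / cosα_i.
Slice 1: Δl = 1.6/cos(-1.6°) = 1.601 m; N'_1 = 37·cos(-1.6°) − 11·1.601 = 19.4; c'Δl = 25.93; W sinα = -1.0
Slice 2: Δl = 2.2/cos8.7° = 2.226 m; N'_2 = 160·cos8.7° − 27·2.226 = 98.1; c'Δl = 36.05; W sinα = 24.2
Slice 3: Δl = 2.9/cos23.1° = 3.153 m; N'_3 = 319·cos23.1° − 12·3.153 = 255.6; c'Δl = 51.08; W sinα = 125.2
Slice 4: Δl = 1.9/cos38.3° = 2.421 m; N'_4 = 157·cos38.3° − 4·2.421 = 113.5; c'Δl = 39.22; W sinα = 97.3
Slice 5: Δl = 2.3/cos54.9° = 4.000 m; N'_5 = 93·cos54.9° − 11·4.000 = 9.5; c'Δl = 64.80; W sinα = 76.1
Σc'Δl = 217.1 kN/m; ΣN' = 496.0 kN/m; ΣW sinα = 321.7 kN/m
Resisting = 217.1 + 496.0·tan29.7° = 217.1 + 282.9 = 500.0 kN/m
FS = 500.0 / 321.7 = 1.554

FS = 1.55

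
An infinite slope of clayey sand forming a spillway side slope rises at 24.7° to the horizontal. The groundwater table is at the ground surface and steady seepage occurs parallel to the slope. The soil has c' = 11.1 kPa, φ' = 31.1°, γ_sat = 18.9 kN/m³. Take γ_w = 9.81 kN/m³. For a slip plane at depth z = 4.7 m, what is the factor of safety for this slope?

FS = 0.96

With seepage parallel to the slope and the water table at the surface, the effective normal stress on the slip plane uses the buoyant unit weight γ' = γ_sat − γ_w while the driving shear stress uses γ_sat:
FS = [c' + γ' z cos²β tanφ'] / [γ_sat z sinβ cosβ]
γ' = 18.9 − 9.81 = 9.09 kN/m³
Numerator = 11.1 + 9.09·4.7·cos²24.7°·tan31.1° = 11.1 + 9.09·4.7·0.8254·0.6032 = 32.372 kPa
Denominator = 18.9·4.7·sin24.7°·cos24.7° = 18.9·4.7·0.4179·0.9085 = 33.723 kPa
FS = 32.372 / 33.723 = 0.960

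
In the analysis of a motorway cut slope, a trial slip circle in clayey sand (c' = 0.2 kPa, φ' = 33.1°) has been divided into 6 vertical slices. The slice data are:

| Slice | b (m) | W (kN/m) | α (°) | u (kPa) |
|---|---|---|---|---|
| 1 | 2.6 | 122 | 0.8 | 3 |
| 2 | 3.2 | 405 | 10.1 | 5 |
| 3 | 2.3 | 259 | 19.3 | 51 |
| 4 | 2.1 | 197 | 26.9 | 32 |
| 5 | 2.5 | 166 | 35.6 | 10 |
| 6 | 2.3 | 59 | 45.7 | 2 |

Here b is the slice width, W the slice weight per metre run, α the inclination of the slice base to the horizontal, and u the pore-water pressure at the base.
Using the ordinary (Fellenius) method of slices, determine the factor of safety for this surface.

FS = 1.45

Ordinary method of slices: FS = Σ[c'·Δl_i + (W_i cosα_i − u_i·Δl_i)·tanφ'] / Σ W_i sinα_i, with Δl_i = b_i / cosα_i.
Slice 1: Δl = 2.6/cos0.8° = 2.600 m; N'_1 = 122·cos0.8° − 3·2.600 = 114.2; c'Δl = 0.52; W sinα = 1.7
Slice 2: Δl = 3.2/cos10.1° = 3.250 m; N'_2 = 405·cos10.1° − 5·3.250 = 382.5; c'Δl = 0.65; W sinα = 71.0
Slice 3: Δl = 2.3/cos19.3° = 2.437 m; N'_3 = 259·cos19.3° − 51·2.437 = 120.2; c'Δl = 0.49; W sinα = 85.6
Slice 4: Δl = 2.1/cos26.9° = 2.355 m; N'_4 = 197·cos26.9° − 32·2.355 = 100.3; c'Δl = 0.47; W sinα = 89.1
Slice 5: Δl = 2.5/cos35.6° = 3.075 m; N'_5 = 166·cos35.6° − 10·3.075 = 104.2; c'Δl = 0.61; W sinα = 96.6
Slice 6: Δl = 2.3/cos45.7° = 3.293 m; N'_6 = 59·cos45.7° − 2·3.293 = 34.6; c'Δl = 0.66; W sinα = 42.2
Σc'Δl = 3.4 kN/m; ΣN' = 856.0 kN/m; ΣW sinα = 386.3 kN/m
Resisting = 3.4 + 856.0·tan33.1° = 3.4 + 558.0 = 561.4 kN/m
FS = 561.4 / 386.3 = 1.453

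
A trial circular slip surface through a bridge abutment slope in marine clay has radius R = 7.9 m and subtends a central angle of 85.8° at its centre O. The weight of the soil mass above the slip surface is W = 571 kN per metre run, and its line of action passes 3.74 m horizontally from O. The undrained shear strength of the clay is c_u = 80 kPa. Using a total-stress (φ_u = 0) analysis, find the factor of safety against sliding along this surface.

FS = 3.50

Taking moments about the centre O, the resisting moment is provided by the undrained shear strength acting along the arc:
Arc length L_a = R·θ = 7.9·(85.8°·π/180) = 7.9·1.4975 = 11.83 m
M_R = c_u·L_a·R = 80·11.83·7.9 = 7476.7 kN·m/m
M_D = W·d = 571·3.74 = 2135.5 kN·m/m
FS = M_R / M_D = 7476.7 / 2135.5 = 3.501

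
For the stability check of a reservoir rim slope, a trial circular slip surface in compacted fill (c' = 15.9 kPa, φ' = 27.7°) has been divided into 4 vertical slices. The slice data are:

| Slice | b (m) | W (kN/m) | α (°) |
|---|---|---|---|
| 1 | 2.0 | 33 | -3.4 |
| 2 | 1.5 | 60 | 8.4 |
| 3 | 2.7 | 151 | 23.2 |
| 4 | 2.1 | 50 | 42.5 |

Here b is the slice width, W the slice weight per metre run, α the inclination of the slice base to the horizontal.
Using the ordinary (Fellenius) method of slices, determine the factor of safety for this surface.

FS = 2.88

Ordinary method of slices: FS = Σ[c'·Δl_i + (W_i cosα_i)·tanφ'] / Σ W_i sinα_i, with Δl_i = b_i / cosα_i.
Slice 1: Δl = 2.0/cos(-3.4°) = 2.004 m; N'_1 = 33·cos(-3.4°) = 32.9; c'Δl = 31.86; W sinα = -2.0
Slice 2: Δl = 1.5/cos8.4° = 1.516 m; N'_2 = 60·cos8.4° = 59.4; c'Δl = 24.11; W sinα = 8.8
Slice 3: Δl = 2.7/cos23.2° = 2.938 m; N'_3 = 151·cos23.2° = 138.8; c'Δl = 46.71; W sinα = 59.5
Slice 4: Δl = 2.1/cos42.5° = 2.848 m; N'_4 = 50·cos42.5° = 36.9; c'Δl = 45.29; W sinα = 33.8
Σc'Δl = 148.0 kN/m; ΣN' = 268.0 kN/m; ΣW sinα = 100.1 kN/m
Resisting = 148.0 + 268.0·tan27.7° = 148.0 + 140.7 = 288.6 kN/m
FS = 288.6 / 100.1 = 2.884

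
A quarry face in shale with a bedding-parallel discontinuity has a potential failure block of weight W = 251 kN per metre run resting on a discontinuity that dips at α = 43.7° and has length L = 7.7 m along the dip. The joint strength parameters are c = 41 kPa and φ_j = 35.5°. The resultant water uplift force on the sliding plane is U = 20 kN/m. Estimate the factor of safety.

Resolving the block weight along and normal to the plane and applying the Mohr–Coulomb strength on the joint:
N' = W cosα − U = 251·cos43.7° − 20 = 161.5 kN/m
Driving force T = W sinα = 251·sin43.7° = 173.4 kN/m
Resisting force R = c·L + N'·tanφ_j = 41·7.7 + 161.5·tan35.5° = 315.7 + 115.2 = 430.9 kN/m
FS = R / T = 430.9 / 173.4 = 2.485

FS = 2.48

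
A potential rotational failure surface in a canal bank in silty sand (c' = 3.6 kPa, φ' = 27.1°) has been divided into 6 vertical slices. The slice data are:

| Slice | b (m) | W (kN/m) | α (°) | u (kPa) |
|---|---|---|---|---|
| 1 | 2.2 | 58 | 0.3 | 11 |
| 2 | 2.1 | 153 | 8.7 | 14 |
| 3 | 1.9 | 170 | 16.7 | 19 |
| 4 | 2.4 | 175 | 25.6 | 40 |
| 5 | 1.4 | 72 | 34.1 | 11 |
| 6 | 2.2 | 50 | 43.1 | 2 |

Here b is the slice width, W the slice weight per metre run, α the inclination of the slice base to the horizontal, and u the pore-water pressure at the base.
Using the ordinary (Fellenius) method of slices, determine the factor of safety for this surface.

Ordinary method of slices: FS = Σ[c'·Δl_i + (W_i cosα_i − u_i·Δl_i)·tanφ'] / Σ W_i sinα_i, with Δl_i = b_i / cosα_i.
Slice 1: Δl = 2.2/cos0.3° = 2.200 m; N'_1 = 58·cos0.3° − 11·2.200 = 33.8; c'Δl = 7.92; W sinα = 0.3
Slice 2: Δl = 2.1/cos8.7° = 2.124 m; N'_2 = 153·cos8.7° − 14·2.124 = 121.5; c'Δl = 7.65; W sinα = 23.1
Slice 3: Δl = 1.9/cos16.7° = 1.984 m; N'_3 = 170·cos16.7° − 19·1.984 = 125.1; c'Δl = 7.14; W sinα = 48.9
Slice 4: Δl = 2.4/cos25.6° = 2.661 m; N'_4 = 175·cos25.6° − 40·2.661 = 51.4; c'Δl = 9.58; W sinα = 75.6
Slice 5: Δl = 1.4/cos34.1° = 1.691 m; N'_5 = 72·cos34.1° − 11·1.691 = 41.0; c'Δl = 6.09; W sinα = 40.4
Slice 6: Δl = 2.2/cos43.1° = 3.013 m; N'_6 = 50·cos43.1° − 2·3.013 = 30.5; c'Δl = 10.85; W sinα = 34.2
Σc'Δl = 49.2 kN/m; ΣN' = 403.3 kN/m; ΣW sinα = 222.4 kN/m
Resisting = 49.2 + 403.3·tan27.1° = 49.2 + 206.4 = 255.6 kN/m
FS = 255.6 / 222.4 = 1.149

FS = 1.15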